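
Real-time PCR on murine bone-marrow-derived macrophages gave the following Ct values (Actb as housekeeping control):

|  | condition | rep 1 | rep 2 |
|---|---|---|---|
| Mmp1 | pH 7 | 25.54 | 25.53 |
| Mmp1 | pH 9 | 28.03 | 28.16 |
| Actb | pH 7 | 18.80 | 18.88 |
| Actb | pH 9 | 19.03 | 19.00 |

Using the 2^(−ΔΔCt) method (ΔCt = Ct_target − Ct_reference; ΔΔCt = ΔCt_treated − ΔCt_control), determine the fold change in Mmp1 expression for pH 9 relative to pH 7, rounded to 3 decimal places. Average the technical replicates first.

0.191

Mean Ct: Mmp1 pH 7 25.535; Mmp1 pH 9 28.095; Actb pH 7 18.840; Actb pH 9 19.015
ΔCt(pH 7) = 25.535 − 18.840 = 6.695
ΔCt(pH 9) = 28.095 − 19.015 = 9.080
ΔΔCt = 9.080 − 6.695 = 2.385
Fold change = 2^(−2.385) = 0.1914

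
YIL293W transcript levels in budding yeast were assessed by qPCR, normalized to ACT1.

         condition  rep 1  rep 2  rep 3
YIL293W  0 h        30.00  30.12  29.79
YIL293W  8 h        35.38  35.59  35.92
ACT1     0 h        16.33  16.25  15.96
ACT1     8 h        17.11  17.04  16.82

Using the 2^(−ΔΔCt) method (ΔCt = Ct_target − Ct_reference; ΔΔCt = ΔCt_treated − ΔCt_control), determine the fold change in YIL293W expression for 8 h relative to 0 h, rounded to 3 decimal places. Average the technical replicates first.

Mean Ct: YIL293W 0 h 29.970; YIL293W 8 h 35.630; ACT1 0 h 16.180; ACT1 8 h 16.990
ΔCt(0 h) = 29.970 − 16.180 = 13.790
ΔCt(8 h) = 35.630 − 16.990 = 18.640
ΔΔCt = 18.640 − 13.790 = 4.850
Fold change = 2^(−4.850) = 0.0347

0.035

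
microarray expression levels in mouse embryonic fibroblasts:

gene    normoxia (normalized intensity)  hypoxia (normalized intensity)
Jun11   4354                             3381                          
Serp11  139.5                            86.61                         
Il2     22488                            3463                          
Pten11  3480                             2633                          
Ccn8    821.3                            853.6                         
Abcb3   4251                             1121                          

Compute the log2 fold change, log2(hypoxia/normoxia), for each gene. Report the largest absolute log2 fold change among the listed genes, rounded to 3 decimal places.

2.699

log2(3381/4354) = -0.365  (Jun11)
log2(86.61/139.5) = -0.688  (Serp11)
log2(3463/22488) = -2.699  (Il2)
log2(2633/3480) = -0.402  (Pten11)
log2(853.6/821.3) = 0.056  (Ccn8)
log2(1121/4251) = -1.923  (Abcb3)
The largest magnitude belongs to Il2.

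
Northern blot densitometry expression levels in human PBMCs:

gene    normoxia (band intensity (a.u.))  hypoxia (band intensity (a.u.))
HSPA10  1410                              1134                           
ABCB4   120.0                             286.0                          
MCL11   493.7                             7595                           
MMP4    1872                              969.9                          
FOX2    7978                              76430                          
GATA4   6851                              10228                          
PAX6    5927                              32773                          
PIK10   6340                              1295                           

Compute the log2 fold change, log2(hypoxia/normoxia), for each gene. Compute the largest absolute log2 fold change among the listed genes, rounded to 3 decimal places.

log2(1134/1410) = -0.314  (HSPA10)
log2(286.0/120.0) = 1.253  (ABCB4)
log2(7595/493.7) = 3.943  (MCL11)
log2(969.9/1872) = -0.949  (MMP4)
log2(76430/7978) = 3.260  (FOX2)
log2(10228/6851) = 0.578  (GATA4)
log2(32773/5927) = 2.467  (PAX6)
log2(1295/6340) = -2.292  (PIK10)
The largest magnitude belongs to MCL11.

3.943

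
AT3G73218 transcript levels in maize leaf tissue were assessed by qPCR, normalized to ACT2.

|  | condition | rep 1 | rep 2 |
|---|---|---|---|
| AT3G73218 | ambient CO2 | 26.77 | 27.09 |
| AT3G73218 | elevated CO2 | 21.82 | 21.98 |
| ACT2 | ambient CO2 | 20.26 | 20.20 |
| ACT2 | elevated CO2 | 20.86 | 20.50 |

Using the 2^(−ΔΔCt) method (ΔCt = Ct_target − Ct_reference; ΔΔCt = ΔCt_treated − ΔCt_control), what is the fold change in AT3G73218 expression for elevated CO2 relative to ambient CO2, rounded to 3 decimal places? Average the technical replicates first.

Mean Ct: AT3G73218 ambient CO2 26.930; AT3G73218 elevated CO2 21.900; ACT2 ambient CO2 20.230; ACT2 elevated CO2 20.680
ΔCt(ambient CO2) = 26.930 − 20.230 = 6.700
ΔCt(elevated CO2) = 21.900 − 20.680 = 1.220
ΔΔCt = 1.220 − 6.700 = -5.480
Fold change = 2^(−(-5.480)) = 2^5.480 = 44.6318

44.632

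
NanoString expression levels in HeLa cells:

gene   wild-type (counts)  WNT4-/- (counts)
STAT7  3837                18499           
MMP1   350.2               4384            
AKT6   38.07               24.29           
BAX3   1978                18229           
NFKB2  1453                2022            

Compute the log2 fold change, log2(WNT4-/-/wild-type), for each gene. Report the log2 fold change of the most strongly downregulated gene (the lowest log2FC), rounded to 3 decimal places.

-0.648

log2(18499/3837) = 2.269  (STAT7)
log2(4384/350.2) = 3.646  (MMP1)
log2(24.29/38.07) = -0.648  (AKT6)
log2(18229/1978) = 3.204  (BAX3)
log2(2022/1453) = 0.477  (NFKB2)
AKT6 is most strongly downregulated.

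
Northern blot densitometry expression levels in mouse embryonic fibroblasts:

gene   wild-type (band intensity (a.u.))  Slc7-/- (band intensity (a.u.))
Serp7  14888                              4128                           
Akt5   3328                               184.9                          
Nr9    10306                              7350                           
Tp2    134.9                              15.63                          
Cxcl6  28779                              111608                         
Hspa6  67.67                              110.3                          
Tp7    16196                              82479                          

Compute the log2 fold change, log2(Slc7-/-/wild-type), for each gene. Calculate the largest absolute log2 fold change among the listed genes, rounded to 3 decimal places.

4.170

log2(4128/14888) = -1.851  (Serp7)
log2(184.9/3328) = -4.170  (Akt5)
log2(7350/10306) = -0.488  (Nr9)
log2(15.63/134.9) = -3.110  (Tp2)
log2(111608/28779) = 1.955  (Cxcl6)
log2(110.3/67.67) = 0.705  (Hspa6)
log2(82479/16196) = 2.348  (Tp7)
The largest magnitude belongs to Akt5.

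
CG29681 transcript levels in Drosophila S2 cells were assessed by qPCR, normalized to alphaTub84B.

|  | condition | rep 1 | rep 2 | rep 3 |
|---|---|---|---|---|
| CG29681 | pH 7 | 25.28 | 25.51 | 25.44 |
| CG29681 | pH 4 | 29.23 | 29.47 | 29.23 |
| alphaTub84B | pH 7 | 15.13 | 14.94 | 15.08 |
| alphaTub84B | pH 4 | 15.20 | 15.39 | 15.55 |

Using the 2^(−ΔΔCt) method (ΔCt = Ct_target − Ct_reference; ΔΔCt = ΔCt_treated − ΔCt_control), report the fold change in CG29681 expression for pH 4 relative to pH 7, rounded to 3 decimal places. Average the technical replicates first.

0.084

Mean Ct: CG29681 pH 7 25.410; CG29681 pH 4 29.310; alphaTub84B pH 7 15.050; alphaTub84B pH 4 15.380
ΔCt(pH 7) = 25.410 − 15.050 = 10.360
ΔCt(pH 4) = 29.310 − 15.380 = 13.930
ΔΔCt = 13.930 − 10.360 = 3.570
Fold change = 2^(−3.570) = 0.0842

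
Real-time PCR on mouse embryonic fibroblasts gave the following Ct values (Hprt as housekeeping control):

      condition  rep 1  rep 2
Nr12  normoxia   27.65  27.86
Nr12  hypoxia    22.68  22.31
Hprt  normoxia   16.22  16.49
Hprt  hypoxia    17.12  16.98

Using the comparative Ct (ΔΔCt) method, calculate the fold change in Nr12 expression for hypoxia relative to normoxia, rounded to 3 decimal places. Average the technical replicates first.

62.035

Mean Ct: Nr12 normoxia 27.755; Nr12 hypoxia 22.495; Hprt normoxia 16.355; Hprt hypoxia 17.050
ΔCt(normoxia) = 27.755 − 16.355 = 11.400
ΔCt(hypoxia) = 22.495 − 17.050 = 5.445
ΔΔCt = 5.445 − 11.400 = -5.955
Fold change = 2^(−(-5.955)) = 2^5.955 = 62.0345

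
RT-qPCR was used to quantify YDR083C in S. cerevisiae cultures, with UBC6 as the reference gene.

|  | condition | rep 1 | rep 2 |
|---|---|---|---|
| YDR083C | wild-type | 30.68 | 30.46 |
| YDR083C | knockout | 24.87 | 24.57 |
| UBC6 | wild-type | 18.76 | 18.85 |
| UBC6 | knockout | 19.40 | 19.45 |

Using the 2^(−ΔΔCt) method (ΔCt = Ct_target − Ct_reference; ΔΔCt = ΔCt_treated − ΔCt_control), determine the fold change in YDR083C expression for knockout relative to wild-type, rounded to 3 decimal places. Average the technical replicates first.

Mean Ct: YDR083C wild-type 30.570; YDR083C knockout 24.720; UBC6 wild-type 18.805; UBC6 knockout 19.425
ΔCt(wild-type) = 30.570 − 18.805 = 11.765
ΔCt(knockout) = 24.720 − 19.425 = 5.295
ΔΔCt = 5.295 − 11.765 = -6.470
Fold change = 2^(−(-6.470)) = 2^6.470 = 88.6470

88.647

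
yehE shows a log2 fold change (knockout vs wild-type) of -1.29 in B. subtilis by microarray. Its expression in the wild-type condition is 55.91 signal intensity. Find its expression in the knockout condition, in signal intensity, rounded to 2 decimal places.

Fold change = 2^(-1.29) = 0.4090
knockout expression = 55.91 × 0.4090 = 22.86

22.86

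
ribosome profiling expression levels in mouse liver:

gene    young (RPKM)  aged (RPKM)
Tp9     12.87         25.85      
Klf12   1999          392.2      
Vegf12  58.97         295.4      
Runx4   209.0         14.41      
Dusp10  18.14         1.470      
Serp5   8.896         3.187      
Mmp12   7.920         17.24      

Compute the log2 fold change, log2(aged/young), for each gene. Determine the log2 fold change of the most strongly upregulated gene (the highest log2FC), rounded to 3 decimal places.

2.325

log2(25.85/12.87) = 1.006  (Tp9)
log2(392.2/1999) = -2.350  (Klf12)
log2(295.4/58.97) = 2.325  (Vegf12)
log2(14.41/209.0) = -3.858  (Runx4)
log2(1.470/18.14) = -3.625  (Dusp10)
log2(3.187/8.896) = -1.481  (Serp5)
log2(17.24/7.920) = 1.122  (Mmp12)
Vegf12 is most strongly upregulated.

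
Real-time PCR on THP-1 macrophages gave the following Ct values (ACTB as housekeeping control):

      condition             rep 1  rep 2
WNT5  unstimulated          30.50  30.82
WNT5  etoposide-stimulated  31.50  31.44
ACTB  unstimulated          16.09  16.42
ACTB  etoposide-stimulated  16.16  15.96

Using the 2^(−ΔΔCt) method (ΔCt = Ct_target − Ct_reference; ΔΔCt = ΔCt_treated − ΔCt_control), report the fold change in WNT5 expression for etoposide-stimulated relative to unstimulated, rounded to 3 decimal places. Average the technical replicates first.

Mean Ct: WNT5 unstimulated 30.660; WNT5 etoposide-stimulated 31.470; ACTB unstimulated 16.255; ACTB etoposide-stimulated 16.060
ΔCt(unstimulated) = 30.660 − 16.255 = 14.405
ΔCt(etoposide-stimulated) = 31.470 − 16.060 = 15.410
ΔΔCt = 15.410 − 14.405 = 1.005
Fold change = 2^(−1.005) = 0.4983

0.498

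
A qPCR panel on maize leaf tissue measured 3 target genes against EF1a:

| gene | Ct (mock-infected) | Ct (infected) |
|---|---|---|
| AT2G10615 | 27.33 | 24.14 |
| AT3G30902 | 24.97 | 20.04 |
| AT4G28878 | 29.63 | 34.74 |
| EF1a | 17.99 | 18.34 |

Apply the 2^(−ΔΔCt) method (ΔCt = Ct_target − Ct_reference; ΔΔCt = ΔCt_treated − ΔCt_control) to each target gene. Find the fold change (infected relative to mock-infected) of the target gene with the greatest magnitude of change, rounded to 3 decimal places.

AT2G10615: ΔΔCt = (24.14−18.34) − (27.33−17.99) = 5.80 − 9.34 = -3.54; fold change = 2^3.54 = 11.632
AT3G30902: ΔΔCt = (20.04−18.34) − (24.97−17.99) = 1.70 − 6.98 = -5.28; fold change = 2^5.28 = 38.854
AT4G28878: ΔΔCt = (34.74−18.34) − (29.63−17.99) = 16.40 − 11.64 = 4.76; fold change = 2^-4.76 = 0.037
AT3G30902 has the largest |ΔΔCt| = 5.28.

38.854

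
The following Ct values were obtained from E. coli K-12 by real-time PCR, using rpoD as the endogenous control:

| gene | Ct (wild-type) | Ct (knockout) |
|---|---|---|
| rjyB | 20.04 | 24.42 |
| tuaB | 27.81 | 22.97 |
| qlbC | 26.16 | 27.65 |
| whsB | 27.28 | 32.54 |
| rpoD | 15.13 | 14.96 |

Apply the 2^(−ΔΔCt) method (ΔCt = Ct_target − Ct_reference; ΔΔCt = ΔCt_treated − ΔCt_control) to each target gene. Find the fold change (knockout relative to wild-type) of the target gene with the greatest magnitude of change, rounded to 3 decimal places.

0.023

rjyB: ΔΔCt = (24.42−14.96) − (20.04−15.13) = 9.46 − 4.91 = 4.55; fold change = 2^-4.55 = 0.043
tuaB: ΔΔCt = (22.97−14.96) − (27.81−15.13) = 8.01 − 12.68 = -4.67; fold change = 2^4.67 = 25.457
qlbC: ΔΔCt = (27.65−14.96) − (26.16−15.13) = 12.69 − 11.03 = 1.66; fold change = 2^-1.66 = 0.316
whsB: ΔΔCt = (32.54−14.96) − (27.28−15.13) = 17.58 − 12.15 = 5.43; fold change = 2^-5.43 = 0.023
whsB has the largest |ΔΔCt| = 5.43.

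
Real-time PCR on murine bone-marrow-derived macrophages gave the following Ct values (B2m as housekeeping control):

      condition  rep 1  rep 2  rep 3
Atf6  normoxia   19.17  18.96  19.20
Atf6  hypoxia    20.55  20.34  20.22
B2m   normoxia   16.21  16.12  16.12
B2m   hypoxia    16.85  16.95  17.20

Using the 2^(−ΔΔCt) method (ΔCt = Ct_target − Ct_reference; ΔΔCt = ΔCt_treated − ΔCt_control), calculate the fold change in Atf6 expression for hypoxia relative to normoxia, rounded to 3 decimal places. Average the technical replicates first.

0.753

Mean Ct: Atf6 normoxia 19.110; Atf6 hypoxia 20.370; B2m normoxia 16.150; B2m hypoxia 17.000
ΔCt(normoxia) = 19.110 − 16.150 = 2.960
ΔCt(hypoxia) = 20.370 − 17.000 = 3.370
ΔΔCt = 3.370 − 2.960 = 0.410
Fold change = 2^(−0.410) = 0.7526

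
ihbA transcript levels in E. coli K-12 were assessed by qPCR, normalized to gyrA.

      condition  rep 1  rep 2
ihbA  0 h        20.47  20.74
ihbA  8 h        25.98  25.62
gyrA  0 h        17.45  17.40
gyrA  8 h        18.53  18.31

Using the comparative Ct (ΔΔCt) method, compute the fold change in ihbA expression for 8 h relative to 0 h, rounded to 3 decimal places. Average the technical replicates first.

Mean Ct: ihbA 0 h 20.605; ihbA 8 h 25.800; gyrA 0 h 17.425; gyrA 8 h 18.420
ΔCt(0 h) = 20.605 − 17.425 = 3.180
ΔCt(8 h) = 25.800 − 18.420 = 7.380
ΔΔCt = 7.380 − 3.180 = 4.200
Fold change = 2^(−4.200) = 0.0544

0.054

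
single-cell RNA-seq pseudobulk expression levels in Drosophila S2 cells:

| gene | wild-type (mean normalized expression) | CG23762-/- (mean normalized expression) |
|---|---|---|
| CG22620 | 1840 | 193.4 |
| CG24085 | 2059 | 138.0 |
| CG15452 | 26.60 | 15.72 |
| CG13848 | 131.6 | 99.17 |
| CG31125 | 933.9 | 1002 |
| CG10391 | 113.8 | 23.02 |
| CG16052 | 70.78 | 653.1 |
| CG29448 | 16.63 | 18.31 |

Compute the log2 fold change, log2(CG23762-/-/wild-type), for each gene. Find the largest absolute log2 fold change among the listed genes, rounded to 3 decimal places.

log2(193.4/1840) = -3.250  (CG22620)
log2(138.0/2059) = -3.899  (CG24085)
log2(15.72/26.60) = -0.759  (CG15452)
log2(99.17/131.6) = -0.408  (CG13848)
log2(1002/933.9) = 0.102  (CG31125)
log2(23.02/113.8) = -2.306  (CG10391)
log2(653.1/70.78) = 3.206  (CG16052)
log2(18.31/16.63) = 0.139  (CG29448)
The largest magnitude belongs to CG24085.

3.899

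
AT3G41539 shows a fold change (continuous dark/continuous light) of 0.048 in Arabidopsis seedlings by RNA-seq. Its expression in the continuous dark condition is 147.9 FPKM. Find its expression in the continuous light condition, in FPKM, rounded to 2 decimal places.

continuous light expression = 147.9 / 0.048 = 3081.25

3081.25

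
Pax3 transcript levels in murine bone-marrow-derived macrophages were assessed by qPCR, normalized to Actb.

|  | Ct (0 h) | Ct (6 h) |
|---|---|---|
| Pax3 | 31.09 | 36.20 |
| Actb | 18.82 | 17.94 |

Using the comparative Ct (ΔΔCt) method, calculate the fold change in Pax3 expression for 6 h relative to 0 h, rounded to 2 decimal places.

ΔCt(0 h) = 31.090 − 18.820 = 12.270
ΔCt(6 h) = 36.200 − 17.940 = 18.260
ΔΔCt = 18.260 − 12.270 = 5.990
Fold change = 2^(−5.990) = 0.016

0.02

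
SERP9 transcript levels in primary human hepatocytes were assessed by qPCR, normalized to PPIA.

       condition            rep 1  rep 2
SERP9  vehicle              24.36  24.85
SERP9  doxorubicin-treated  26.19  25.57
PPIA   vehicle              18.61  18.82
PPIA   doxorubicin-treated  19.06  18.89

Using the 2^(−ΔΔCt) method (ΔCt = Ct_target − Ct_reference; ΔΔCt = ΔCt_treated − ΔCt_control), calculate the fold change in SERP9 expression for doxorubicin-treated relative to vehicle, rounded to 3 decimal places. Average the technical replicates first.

0.495

Mean Ct: SERP9 vehicle 24.605; SERP9 doxorubicin-treated 25.880; PPIA vehicle 18.715; PPIA doxorubicin-treated 18.975
ΔCt(vehicle) = 24.605 − 18.715 = 5.890
ΔCt(doxorubicin-treated) = 25.880 − 18.975 = 6.905
ΔΔCt = 6.905 − 5.890 = 1.015
Fold change = 2^(−1.015) = 0.4948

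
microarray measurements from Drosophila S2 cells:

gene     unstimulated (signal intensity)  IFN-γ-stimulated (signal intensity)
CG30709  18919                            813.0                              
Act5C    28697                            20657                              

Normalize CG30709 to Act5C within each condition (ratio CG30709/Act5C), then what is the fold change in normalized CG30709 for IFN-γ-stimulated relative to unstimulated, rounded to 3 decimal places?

CG30709/Act5C (unstimulated) = 18919 / 28697 = 0.65927
CG30709/Act5C (IFN-γ-stimulated) = 813.0 / 20657 = 0.039357
Fold change = 0.039357 / 0.65927 = 0.0597

0.060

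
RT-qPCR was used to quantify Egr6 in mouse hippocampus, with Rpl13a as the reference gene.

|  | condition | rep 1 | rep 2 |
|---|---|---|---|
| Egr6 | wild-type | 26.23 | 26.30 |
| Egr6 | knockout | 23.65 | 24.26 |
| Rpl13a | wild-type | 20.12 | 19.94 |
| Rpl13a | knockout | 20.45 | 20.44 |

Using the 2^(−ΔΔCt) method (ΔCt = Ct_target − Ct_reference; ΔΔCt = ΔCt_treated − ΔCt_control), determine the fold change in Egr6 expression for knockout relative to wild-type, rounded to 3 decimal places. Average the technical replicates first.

6.612

Mean Ct: Egr6 wild-type 26.265; Egr6 knockout 23.955; Rpl13a wild-type 20.030; Rpl13a knockout 20.445
ΔCt(wild-type) = 26.265 − 20.030 = 6.235
ΔCt(knockout) = 23.955 − 20.445 = 3.510
ΔΔCt = 3.510 − 6.235 = -2.725
Fold change = 2^(−(-2.725)) = 2^2.725 = 6.6116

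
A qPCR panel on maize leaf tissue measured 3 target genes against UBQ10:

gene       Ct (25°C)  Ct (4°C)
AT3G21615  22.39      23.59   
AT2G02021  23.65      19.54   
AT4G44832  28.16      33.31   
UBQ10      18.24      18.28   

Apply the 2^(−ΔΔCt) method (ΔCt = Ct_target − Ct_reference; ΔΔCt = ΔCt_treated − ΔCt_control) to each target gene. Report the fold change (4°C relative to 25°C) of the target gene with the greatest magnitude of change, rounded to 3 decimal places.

AT3G21615: ΔΔCt = (23.59−18.28) − (22.39−18.24) = 5.31 − 4.15 = 1.16; fold change = 2^-1.16 = 0.448
AT2G02021: ΔΔCt = (19.54−18.28) − (23.65−18.24) = 1.26 − 5.41 = -4.15; fold change = 2^4.15 = 17.753
AT4G44832: ΔΔCt = (33.31−18.28) − (28.16−18.24) = 15.03 − 9.92 = 5.11; fold change = 2^-5.11 = 0.029
AT4G44832 has the largest |ΔΔCt| = 5.11.

0.029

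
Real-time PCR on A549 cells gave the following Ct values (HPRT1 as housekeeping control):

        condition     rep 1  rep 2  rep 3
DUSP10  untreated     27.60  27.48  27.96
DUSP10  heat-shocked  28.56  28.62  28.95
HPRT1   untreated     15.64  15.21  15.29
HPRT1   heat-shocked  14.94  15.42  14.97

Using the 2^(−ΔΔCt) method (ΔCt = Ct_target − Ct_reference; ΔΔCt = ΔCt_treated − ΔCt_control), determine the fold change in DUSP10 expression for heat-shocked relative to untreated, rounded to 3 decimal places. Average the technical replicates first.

Mean Ct: DUSP10 untreated 27.680; DUSP10 heat-shocked 28.710; HPRT1 untreated 15.380; HPRT1 heat-shocked 15.110
ΔCt(untreated) = 27.680 − 15.380 = 12.300
ΔCt(heat-shocked) = 28.710 − 15.110 = 13.600
ΔΔCt = 13.600 − 12.300 = 1.300
Fold change = 2^(−1.300) = 0.4061

0.406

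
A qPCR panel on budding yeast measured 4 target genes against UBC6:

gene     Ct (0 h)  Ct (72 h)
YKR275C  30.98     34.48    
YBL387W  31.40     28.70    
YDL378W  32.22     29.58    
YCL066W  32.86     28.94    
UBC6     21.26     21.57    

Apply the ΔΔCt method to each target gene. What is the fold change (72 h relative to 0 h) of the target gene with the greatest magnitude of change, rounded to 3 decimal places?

YKR275C: ΔΔCt = (34.48−21.57) − (30.98−21.26) = 12.91 − 9.72 = 3.19; fold change = 2^-3.19 = 0.110
YBL387W: ΔΔCt = (28.70−21.57) − (31.40−21.26) = 7.13 − 10.14 = -3.01; fold change = 2^3.01 = 8.056
YDL378W: ΔΔCt = (29.58−21.57) − (32.22−21.26) = 8.01 − 10.96 = -2.95; fold change = 2^2.95 = 7.727
YCL066W: ΔΔCt = (28.94−21.57) − (32.86−21.26) = 7.37 − 11.60 = -4.23; fold change = 2^4.23 = 18.765
YCL066W has the largest |ΔΔCt| = 4.23.

18.765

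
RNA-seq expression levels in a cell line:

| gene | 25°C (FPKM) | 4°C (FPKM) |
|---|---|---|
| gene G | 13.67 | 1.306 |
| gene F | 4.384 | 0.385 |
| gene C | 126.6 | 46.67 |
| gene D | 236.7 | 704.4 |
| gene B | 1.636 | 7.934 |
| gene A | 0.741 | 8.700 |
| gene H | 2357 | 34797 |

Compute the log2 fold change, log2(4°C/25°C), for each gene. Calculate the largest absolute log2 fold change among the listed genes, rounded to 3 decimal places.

3.884

log2(1.306/13.67) = -3.388  (gene G)
log2(0.385/4.384) = -3.509  (gene F)
log2(46.67/126.6) = -1.440  (gene C)
log2(704.4/236.7) = 1.573  (gene D)
log2(7.934/1.636) = 2.278  (gene B)
log2(8.700/0.741) = 3.553  (gene A)
log2(34797/2357) = 3.884  (gene H)
The largest magnitude belongs to gene H.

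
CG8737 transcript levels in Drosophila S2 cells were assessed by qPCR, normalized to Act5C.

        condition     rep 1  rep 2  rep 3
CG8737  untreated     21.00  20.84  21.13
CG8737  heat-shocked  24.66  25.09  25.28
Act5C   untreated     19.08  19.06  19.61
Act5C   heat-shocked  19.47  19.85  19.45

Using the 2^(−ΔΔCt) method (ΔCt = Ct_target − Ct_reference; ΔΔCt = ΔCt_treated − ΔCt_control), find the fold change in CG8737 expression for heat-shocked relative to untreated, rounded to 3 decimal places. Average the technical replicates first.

Mean Ct: CG8737 untreated 20.990; CG8737 heat-shocked 25.010; Act5C untreated 19.250; Act5C heat-shocked 19.590
ΔCt(untreated) = 20.990 − 19.250 = 1.740
ΔCt(heat-shocked) = 25.010 − 19.590 = 5.420
ΔΔCt = 5.420 − 1.740 = 3.680
Fold change = 2^(−3.680) = 0.0780

0.078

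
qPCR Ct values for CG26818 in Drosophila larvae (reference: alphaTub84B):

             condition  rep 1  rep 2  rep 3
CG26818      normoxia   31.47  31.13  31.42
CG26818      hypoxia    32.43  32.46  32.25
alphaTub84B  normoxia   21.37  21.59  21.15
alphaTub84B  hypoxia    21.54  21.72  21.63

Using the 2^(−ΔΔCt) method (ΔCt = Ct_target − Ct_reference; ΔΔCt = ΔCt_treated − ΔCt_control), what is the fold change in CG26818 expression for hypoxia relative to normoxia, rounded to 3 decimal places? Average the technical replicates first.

0.582

Mean Ct: CG26818 normoxia 31.340; CG26818 hypoxia 32.380; alphaTub84B normoxia 21.370; alphaTub84B hypoxia 21.630
ΔCt(normoxia) = 31.340 − 21.370 = 9.970
ΔCt(hypoxia) = 32.380 − 21.630 = 10.750
ΔΔCt = 10.750 − 9.970 = 0.780
Fold change = 2^(−0.780) = 0.5824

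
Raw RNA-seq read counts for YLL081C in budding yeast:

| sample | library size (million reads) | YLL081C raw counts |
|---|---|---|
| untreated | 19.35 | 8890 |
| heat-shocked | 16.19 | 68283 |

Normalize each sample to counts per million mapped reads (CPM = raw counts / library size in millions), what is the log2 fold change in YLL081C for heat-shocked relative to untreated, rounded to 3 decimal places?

CPM(untreated) = 8890 / 19.35 = 459.4315
CPM(heat-shocked) = 68283 / 16.19 = 4217.6035
Fold change = 4217.6035 / 459.4315 = 9.18005
log2(9.18005) = 3.1985

3.199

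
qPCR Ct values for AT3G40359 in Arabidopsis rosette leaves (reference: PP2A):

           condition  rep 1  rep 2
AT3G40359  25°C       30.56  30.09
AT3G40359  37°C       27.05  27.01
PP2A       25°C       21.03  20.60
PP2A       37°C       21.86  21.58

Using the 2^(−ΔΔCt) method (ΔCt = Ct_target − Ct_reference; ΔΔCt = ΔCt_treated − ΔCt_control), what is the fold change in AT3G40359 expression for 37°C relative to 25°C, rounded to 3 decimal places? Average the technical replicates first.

18.379

Mean Ct: AT3G40359 25°C 30.325; AT3G40359 37°C 27.030; PP2A 25°C 20.815; PP2A 37°C 21.720
ΔCt(25°C) = 30.325 − 20.815 = 9.510
ΔCt(37°C) = 27.030 − 21.720 = 5.310
ΔΔCt = 5.310 − 9.510 = -4.200
Fold change = 2^(−(-4.200)) = 2^4.200 = 18.3792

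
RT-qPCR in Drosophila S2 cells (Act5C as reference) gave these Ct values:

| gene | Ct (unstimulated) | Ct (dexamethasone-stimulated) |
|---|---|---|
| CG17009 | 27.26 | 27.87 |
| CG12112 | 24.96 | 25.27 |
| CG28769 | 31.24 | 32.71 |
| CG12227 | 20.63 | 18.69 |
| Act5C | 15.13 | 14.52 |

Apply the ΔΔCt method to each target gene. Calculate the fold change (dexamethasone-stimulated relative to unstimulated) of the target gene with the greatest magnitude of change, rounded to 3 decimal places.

CG17009: ΔΔCt = (27.87−14.52) − (27.26−15.13) = 13.35 − 12.13 = 1.22; fold change = 2^-1.22 = 0.429
CG12112: ΔΔCt = (25.27−14.52) − (24.96−15.13) = 10.75 − 9.83 = 0.92; fold change = 2^-0.92 = 0.529
CG28769: ΔΔCt = (32.71−14.52) − (31.24−15.13) = 18.19 − 16.11 = 2.08; fold change = 2^-2.08 = 0.237
CG12227: ΔΔCt = (18.69−14.52) − (20.63−15.13) = 4.17 − 5.50 = -1.33; fold change = 2^1.33 = 2.514
CG28769 has the largest |ΔΔCt| = 2.08.

0.237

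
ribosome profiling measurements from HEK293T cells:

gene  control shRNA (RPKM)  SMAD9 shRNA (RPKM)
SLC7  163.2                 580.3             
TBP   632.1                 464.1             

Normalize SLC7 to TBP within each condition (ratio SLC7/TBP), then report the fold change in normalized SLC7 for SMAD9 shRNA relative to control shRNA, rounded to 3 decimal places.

SLC7/TBP (control shRNA) = 163.2 / 632.1 = 0.25819
SLC7/TBP (SMAD9 shRNA) = 580.3 / 464.1 = 1.2504
Fold change = 1.2504 / 0.25819 = 4.8429

4.843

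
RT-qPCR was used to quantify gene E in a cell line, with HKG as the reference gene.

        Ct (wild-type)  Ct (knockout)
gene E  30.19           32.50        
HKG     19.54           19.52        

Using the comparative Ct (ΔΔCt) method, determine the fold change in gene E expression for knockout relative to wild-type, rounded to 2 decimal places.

0.20

ΔCt(wild-type) = 30.190 − 19.540 = 10.650
ΔCt(knockout) = 32.500 − 19.520 = 12.980
ΔΔCt = 12.980 − 10.650 = 2.330
Fold change = 2^(−2.330) = 0.199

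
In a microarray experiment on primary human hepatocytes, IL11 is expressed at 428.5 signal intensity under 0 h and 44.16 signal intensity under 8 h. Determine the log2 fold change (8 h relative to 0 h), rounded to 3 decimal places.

-3.278

Fold change = 44.16 / 428.5 = 0.1031
log2(0.1031) = -3.2785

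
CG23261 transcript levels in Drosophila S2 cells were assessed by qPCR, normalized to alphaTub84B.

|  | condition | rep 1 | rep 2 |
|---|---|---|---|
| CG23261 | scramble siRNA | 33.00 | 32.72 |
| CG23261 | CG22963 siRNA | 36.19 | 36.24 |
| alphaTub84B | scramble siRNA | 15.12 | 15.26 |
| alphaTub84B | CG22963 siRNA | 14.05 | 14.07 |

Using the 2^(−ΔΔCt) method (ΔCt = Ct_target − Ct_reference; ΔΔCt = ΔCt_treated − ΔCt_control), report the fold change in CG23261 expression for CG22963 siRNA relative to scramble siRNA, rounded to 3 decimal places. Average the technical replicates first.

Mean Ct: CG23261 scramble siRNA 32.860; CG23261 CG22963 siRNA 36.215; alphaTub84B scramble siRNA 15.190; alphaTub84B CG22963 siRNA 14.060
ΔCt(scramble siRNA) = 32.860 − 15.190 = 17.670
ΔCt(CG22963 siRNA) = 36.215 − 14.060 = 22.155
ΔΔCt = 22.155 − 17.670 = 4.485
Fold change = 2^(−4.485) = 0.0447

0.045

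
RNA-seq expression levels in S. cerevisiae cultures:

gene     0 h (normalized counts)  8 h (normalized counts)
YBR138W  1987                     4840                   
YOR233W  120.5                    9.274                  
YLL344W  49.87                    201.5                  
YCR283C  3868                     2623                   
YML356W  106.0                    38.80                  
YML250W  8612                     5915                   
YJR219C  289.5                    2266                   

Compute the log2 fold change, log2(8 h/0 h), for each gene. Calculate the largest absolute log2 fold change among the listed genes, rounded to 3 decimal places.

log2(4840/1987) = 1.284  (YBR138W)
log2(9.274/120.5) = -3.700  (YOR233W)
log2(201.5/49.87) = 2.015  (YLL344W)
log2(2623/3868) = -0.560  (YCR283C)
log2(38.80/106.0) = -1.450  (YML356W)
log2(5915/8612) = -0.542  (YML250W)
log2(2266/289.5) = 2.969  (YJR219C)
The largest magnitude belongs to YOR233W.

3.700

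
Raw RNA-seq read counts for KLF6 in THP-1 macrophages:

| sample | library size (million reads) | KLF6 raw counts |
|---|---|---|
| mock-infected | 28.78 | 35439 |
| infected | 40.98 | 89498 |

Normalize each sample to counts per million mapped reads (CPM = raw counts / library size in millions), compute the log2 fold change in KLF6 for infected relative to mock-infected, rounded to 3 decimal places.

CPM(mock-infected) = 35439 / 28.78 = 1231.3760
CPM(infected) = 89498 / 40.98 = 2183.9434
Fold change = 2183.9434 / 1231.3760 = 1.77358
log2(1.77358) = 0.8267

0.827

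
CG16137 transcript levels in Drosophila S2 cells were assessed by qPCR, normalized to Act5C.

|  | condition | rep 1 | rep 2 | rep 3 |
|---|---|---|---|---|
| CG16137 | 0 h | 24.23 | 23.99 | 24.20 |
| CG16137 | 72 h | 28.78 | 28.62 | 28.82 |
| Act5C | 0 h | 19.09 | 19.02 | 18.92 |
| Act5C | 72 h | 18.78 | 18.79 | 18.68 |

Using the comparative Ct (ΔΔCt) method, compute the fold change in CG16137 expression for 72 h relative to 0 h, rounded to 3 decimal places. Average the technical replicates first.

0.034

Mean Ct: CG16137 0 h 24.140; CG16137 72 h 28.740; Act5C 0 h 19.010; Act5C 72 h 18.750
ΔCt(0 h) = 24.140 − 19.010 = 5.130
ΔCt(72 h) = 28.740 − 18.750 = 9.990
ΔΔCt = 9.990 − 5.130 = 4.860
Fold change = 2^(−4.860) = 0.0344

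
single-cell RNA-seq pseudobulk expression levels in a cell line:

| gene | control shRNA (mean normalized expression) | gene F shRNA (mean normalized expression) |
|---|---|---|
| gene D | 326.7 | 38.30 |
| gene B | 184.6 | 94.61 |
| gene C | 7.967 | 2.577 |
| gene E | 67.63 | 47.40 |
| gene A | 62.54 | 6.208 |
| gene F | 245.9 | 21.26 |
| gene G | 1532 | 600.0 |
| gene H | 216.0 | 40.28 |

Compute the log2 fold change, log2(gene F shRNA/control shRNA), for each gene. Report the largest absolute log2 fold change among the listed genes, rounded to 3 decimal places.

log2(38.30/326.7) = -3.093  (gene D)
log2(94.61/184.6) = -0.964  (gene B)
log2(2.577/7.967) = -1.628  (gene C)
log2(47.40/67.63) = -0.513  (gene E)
log2(6.208/62.54) = -3.333  (gene A)
log2(21.26/245.9) = -3.532  (gene F)
log2(600.0/1532) = -1.352  (gene G)
log2(40.28/216.0) = -2.423  (gene H)
The largest magnitude belongs to gene F.

3.532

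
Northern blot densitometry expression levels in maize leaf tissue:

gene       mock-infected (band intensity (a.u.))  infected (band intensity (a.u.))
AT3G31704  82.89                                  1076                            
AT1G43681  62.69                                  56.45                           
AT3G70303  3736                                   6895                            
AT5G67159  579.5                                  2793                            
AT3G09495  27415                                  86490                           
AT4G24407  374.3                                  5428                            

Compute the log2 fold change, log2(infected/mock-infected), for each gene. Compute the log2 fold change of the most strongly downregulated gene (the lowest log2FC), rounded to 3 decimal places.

-0.151

log2(1076/82.89) = 3.698  (AT3G31704)
log2(56.45/62.69) = -0.151  (AT1G43681)
log2(6895/3736) = 0.884  (AT3G70303)
log2(2793/579.5) = 2.269  (AT5G67159)
log2(86490/27415) = 1.658  (AT3G09495)
log2(5428/374.3) = 3.858  (AT4G24407)
AT1G43681 is most strongly downregulated.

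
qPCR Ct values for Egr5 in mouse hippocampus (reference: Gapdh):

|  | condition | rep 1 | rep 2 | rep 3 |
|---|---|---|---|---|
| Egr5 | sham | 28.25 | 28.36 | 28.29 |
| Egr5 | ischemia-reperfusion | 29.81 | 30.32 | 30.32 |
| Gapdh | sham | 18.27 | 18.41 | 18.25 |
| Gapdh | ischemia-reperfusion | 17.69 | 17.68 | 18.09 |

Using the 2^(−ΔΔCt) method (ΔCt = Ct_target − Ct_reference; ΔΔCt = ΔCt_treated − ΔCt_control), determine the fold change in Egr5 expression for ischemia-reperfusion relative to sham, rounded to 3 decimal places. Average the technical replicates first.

0.198

Mean Ct: Egr5 sham 28.300; Egr5 ischemia-reperfusion 30.150; Gapdh sham 18.310; Gapdh ischemia-reperfusion 17.820
ΔCt(sham) = 28.300 − 18.310 = 9.990
ΔCt(ischemia-reperfusion) = 30.150 − 17.820 = 12.330
ΔΔCt = 12.330 − 9.990 = 2.340
Fold change = 2^(−2.340) = 0.1975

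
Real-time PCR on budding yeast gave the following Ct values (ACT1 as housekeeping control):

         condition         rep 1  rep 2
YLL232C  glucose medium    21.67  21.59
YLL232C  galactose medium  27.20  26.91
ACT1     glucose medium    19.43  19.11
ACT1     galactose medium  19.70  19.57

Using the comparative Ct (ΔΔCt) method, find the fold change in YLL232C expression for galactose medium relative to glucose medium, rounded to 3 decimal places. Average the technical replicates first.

Mean Ct: YLL232C glucose medium 21.630; YLL232C galactose medium 27.055; ACT1 glucose medium 19.270; ACT1 galactose medium 19.635
ΔCt(glucose medium) = 21.630 − 19.270 = 2.360
ΔCt(galactose medium) = 27.055 − 19.635 = 7.420
ΔΔCt = 7.420 − 2.360 = 5.060
Fold change = 2^(−5.060) = 0.0300

0.030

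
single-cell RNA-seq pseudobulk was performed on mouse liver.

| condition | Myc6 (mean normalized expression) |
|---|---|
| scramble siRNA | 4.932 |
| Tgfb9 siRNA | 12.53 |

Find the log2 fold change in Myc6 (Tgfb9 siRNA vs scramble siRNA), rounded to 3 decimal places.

1.345

Fold change = 12.53 / 4.932 = 2.5406
log2(2.5406) = 1.3451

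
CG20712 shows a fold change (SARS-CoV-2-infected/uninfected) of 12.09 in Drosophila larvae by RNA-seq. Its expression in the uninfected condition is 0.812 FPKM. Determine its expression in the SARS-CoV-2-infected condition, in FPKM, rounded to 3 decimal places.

SARS-CoV-2-infected expression = 0.812 × 12.09 = 9.817

9.817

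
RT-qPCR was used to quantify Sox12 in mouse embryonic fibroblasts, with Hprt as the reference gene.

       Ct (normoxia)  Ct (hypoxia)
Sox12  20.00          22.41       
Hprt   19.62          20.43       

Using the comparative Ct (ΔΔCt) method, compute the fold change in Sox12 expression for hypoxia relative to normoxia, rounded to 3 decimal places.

0.330

ΔCt(normoxia) = 20.000 − 19.620 = 0.380
ΔCt(hypoxia) = 22.410 − 20.430 = 1.980
ΔΔCt = 1.980 − 0.380 = 1.600
Fold change = 2^(−1.600) = 0.3299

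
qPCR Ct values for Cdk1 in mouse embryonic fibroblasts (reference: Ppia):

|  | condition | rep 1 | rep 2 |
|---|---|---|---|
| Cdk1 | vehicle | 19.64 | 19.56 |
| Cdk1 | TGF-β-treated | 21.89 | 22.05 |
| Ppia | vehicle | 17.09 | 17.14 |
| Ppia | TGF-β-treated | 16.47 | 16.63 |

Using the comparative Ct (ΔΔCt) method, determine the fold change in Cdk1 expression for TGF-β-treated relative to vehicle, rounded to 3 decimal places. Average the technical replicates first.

Mean Ct: Cdk1 vehicle 19.600; Cdk1 TGF-β-treated 21.970; Ppia vehicle 17.115; Ppia TGF-β-treated 16.550
ΔCt(vehicle) = 19.600 − 17.115 = 2.485
ΔCt(TGF-β-treated) = 21.970 − 16.550 = 5.420
ΔΔCt = 5.420 − 2.485 = 2.935
Fold change = 2^(−2.935) = 0.1308

0.131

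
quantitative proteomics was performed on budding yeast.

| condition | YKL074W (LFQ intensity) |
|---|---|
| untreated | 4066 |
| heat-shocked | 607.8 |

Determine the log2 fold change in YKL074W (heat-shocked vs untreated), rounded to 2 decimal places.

-2.74

Fold change = 607.8 / 4066 = 0.1495
log2(0.1495) = -2.742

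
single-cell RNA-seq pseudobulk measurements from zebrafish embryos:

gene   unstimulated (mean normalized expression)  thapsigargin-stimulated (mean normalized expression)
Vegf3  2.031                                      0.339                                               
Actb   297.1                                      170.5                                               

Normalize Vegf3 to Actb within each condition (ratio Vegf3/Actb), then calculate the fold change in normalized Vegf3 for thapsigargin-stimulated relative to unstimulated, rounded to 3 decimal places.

0.291

Vegf3/Actb (unstimulated) = 2.031 / 297.1 = 0.0068361
Vegf3/Actb (thapsigargin-stimulated) = 0.339 / 170.5 = 0.0019883
Fold change = 0.0019883 / 0.0068361 = 0.2908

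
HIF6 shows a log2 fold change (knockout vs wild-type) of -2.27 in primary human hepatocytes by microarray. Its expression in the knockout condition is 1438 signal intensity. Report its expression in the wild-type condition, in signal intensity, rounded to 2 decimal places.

6935.81

Fold change = 2^(-2.27) = 0.2073
wild-type expression = 1438 / 0.2073 = 6935.81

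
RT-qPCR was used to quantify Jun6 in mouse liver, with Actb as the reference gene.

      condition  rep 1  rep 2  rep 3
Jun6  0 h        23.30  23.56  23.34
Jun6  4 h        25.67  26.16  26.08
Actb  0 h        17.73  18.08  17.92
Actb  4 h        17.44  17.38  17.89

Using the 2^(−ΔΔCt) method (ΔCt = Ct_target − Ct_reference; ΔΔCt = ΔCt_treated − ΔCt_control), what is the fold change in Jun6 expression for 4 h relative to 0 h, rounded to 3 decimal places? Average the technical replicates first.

0.133

Mean Ct: Jun6 0 h 23.400; Jun6 4 h 25.970; Actb 0 h 17.910; Actb 4 h 17.570
ΔCt(0 h) = 23.400 − 17.910 = 5.490
ΔCt(4 h) = 25.970 − 17.570 = 8.400
ΔΔCt = 8.400 − 5.490 = 2.910
Fold change = 2^(−2.910) = 0.1330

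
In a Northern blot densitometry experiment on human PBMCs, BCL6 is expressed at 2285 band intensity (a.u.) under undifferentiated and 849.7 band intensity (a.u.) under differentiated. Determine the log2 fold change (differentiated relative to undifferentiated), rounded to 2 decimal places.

-1.43

Fold change = 849.7 / 2285 = 0.3719
log2(0.3719) = -1.427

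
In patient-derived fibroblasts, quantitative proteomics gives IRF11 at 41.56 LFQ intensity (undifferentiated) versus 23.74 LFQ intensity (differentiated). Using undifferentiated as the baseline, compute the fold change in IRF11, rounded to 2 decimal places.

0.57

Fold change = 23.74 / 41.56 = 0.571
IRF11 is downregulated.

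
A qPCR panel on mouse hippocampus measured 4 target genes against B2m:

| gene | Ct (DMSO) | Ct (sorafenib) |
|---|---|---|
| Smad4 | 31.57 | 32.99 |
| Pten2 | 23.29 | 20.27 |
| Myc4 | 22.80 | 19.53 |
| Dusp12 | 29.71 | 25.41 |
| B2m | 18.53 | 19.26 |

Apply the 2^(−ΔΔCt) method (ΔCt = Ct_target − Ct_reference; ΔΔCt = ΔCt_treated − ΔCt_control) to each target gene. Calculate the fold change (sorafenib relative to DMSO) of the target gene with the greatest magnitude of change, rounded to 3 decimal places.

Smad4: ΔΔCt = (32.99−19.26) − (31.57−18.53) = 13.73 − 13.04 = 0.69; fold change = 2^-0.69 = 0.620
Pten2: ΔΔCt = (20.27−19.26) − (23.29−18.53) = 1.01 − 4.76 = -3.75; fold change = 2^3.75 = 13.454
Myc4: ΔΔCt = (19.53−19.26) − (22.80−18.53) = 0.27 − 4.27 = -4.00; fold change = 2^4.00 = 16.000
Dusp12: ΔΔCt = (25.41−19.26) − (29.71−18.53) = 6.15 − 11.18 = -5.03; fold change = 2^5.03 = 32.672
Dusp12 has the largest |ΔΔCt| = 5.03.

32.672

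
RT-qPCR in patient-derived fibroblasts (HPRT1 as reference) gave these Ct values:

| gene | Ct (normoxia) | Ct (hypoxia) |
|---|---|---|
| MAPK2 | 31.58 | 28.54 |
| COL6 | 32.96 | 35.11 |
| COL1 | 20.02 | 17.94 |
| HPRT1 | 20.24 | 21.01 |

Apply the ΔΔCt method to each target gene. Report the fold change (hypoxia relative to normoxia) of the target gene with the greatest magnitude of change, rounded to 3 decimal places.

14.026

MAPK2: ΔΔCt = (28.54−21.01) − (31.58−20.24) = 7.53 − 11.34 = -3.81; fold change = 2^3.81 = 14.026
COL6: ΔΔCt = (35.11−21.01) − (32.96−20.24) = 14.10 − 12.72 = 1.38; fold change = 2^-1.38 = 0.384
COL1: ΔΔCt = (17.94−21.01) − (20.02−20.24) = -3.07 − (-0.22) = -2.85; fold change = 2^2.85 = 7.210
MAPK2 has the largest |ΔΔCt| = 3.81.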